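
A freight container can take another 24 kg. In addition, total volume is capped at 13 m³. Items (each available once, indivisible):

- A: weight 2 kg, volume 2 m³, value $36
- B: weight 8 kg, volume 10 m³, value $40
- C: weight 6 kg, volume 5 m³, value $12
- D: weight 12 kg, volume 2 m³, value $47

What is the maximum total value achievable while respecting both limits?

Feasible sets respecting both limits:
- A+C+D: weight 20, volume 9, value 95
- B+D: weight 20, volume 12, value 87
- A+D: weight 14, volume 4, value 83
Best: $95.

$95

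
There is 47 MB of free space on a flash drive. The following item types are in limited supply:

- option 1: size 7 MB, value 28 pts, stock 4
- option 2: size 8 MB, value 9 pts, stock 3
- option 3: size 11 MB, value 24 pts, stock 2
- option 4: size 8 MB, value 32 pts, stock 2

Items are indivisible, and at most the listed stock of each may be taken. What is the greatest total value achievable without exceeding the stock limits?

176 pts

Best selections within size 47 and stock limits:
- 4×option 1 + 2×option 4: size 44, value 176
- 4×option 1 + 1×option 3 + 1×option 4: size 47, value 168
- 3×option 1 + 1×option 2 + 2×option 4: size 45, value 157
Best: 176 pts.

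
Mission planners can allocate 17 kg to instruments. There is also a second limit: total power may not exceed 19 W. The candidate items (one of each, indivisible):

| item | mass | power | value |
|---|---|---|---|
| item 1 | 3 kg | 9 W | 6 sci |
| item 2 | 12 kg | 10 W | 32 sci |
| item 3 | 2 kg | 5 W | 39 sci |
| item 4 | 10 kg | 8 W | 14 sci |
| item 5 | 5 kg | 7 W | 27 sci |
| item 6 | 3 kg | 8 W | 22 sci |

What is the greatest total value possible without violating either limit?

Feasible sets respecting both limits:
- item 2+item 3: mass 14, power 15, value 71
- item 3+item 5: mass 7, power 12, value 66
- item 3+item 6: mass 5, power 13, value 61
- item 2+item 5: mass 17, power 17, value 59
Best: 71 sci.

71 sci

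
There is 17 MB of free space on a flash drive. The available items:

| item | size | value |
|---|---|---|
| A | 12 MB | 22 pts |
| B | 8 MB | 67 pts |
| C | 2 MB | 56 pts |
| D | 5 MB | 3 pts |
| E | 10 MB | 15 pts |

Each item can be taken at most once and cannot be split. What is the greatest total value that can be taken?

Check high-value combinations within 17 MB:
- B+C+D: size 8+2+5=15, value 67+56+3=126
- B+C: size 8+2=10, value 67+56=123
- A+C: size 12+2=14, value 22+56=78
- C+D+E: size 2+5+10=17, value 56+3+15=74
- C+E: size 2+10=12, value 56+15=71
Best: 126 pts.

126 pts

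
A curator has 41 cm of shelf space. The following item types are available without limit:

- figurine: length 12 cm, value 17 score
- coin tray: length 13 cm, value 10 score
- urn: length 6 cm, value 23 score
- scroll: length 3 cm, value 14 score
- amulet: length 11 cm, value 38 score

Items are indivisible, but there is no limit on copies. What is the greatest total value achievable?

Best value-per-unit is scroll at 14/3, and filling with it alone uses length 13×3=39. No mix of the others beats 13×14 = 182.

182 score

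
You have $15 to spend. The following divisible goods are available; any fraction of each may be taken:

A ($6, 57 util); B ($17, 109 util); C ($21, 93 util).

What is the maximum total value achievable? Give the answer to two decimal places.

114.71

Take in order of value per unit:
- A (57/6 per unit): all 6 → value 57, running total 57.00
- B (109/17 per unit): 9 of 17 → value 9×109/17 = 57.7059, running total 114.71
Total 114.71.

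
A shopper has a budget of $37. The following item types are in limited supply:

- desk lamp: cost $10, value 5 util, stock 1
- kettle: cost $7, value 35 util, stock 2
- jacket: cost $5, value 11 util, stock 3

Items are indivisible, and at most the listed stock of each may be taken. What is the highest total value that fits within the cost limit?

Best selections within cost 37 and stock limits:
- 2×kettle + 3×jacket: cost 29, value 103
- 1×desk lamp + 2×kettle + 2×jacket: cost 34, value 97
- 2×kettle + 2×jacket: cost 24, value 92
- 1×desk lamp + 2×kettle + 1×jacket: cost 29, value 86
Best: 103 util.

103 util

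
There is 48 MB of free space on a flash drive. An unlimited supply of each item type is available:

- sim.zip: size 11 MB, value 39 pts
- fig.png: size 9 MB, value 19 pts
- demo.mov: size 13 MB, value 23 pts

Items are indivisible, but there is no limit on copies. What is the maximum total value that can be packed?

Best value-per-unit is sim.zip at 39/11, and filling with it alone uses size 4×11=44. No mix of the others beats 4×39 = 156.

156 pts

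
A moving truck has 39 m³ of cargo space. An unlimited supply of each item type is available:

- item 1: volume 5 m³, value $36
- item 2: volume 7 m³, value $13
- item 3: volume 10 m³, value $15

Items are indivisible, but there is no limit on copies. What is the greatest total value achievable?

Best value-per-unit is item 1 at 36/5, and filling with it alone uses volume 7×5=35. No mix of the others beats 7×36 = 252.

$252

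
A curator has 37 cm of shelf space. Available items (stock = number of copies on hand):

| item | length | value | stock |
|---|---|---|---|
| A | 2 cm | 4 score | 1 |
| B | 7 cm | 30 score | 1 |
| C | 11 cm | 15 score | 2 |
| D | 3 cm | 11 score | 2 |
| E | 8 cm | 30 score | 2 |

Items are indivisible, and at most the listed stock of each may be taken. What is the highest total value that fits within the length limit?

116 score

Best selections within length 37 and stock limits:
- 1×A + 1×B + 2×D + 2×E: length 31, value 116
- 1×B + 1×C + 1×D + 2×E: length 37, value 116
- 1×B + 2×D + 2×E: length 29, value 112
Best: 116 score.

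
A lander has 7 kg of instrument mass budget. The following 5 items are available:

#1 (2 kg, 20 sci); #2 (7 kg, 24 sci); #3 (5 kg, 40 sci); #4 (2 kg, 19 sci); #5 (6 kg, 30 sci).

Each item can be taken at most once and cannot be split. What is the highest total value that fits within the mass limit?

60 sci

Check high-value combinations within 7 kg:
- #1+#3: mass 2+5=7, value 20+40=60
- #3+#4: mass 5+2=7, value 40+19=59
- #3: mass 5, value 40
Best: 60 sci.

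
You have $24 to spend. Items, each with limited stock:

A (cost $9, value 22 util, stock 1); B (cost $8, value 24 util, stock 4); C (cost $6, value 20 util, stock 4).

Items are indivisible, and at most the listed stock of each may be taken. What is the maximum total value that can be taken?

Best selections within cost 24 and stock limits:
- 4×C: cost 24, value 80
- 3×B: cost 24, value 72
Best: 80 util.

80 util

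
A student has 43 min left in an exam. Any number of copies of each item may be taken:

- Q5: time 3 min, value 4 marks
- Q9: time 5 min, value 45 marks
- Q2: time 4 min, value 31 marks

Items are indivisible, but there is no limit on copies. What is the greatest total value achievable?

Best value-per-unit is Q9 at 45/5; filling with it alone gives 8×45 = 360.
Optimal mix: 7×Q9 + 2×Q2 → time 43, value 377.

377 marks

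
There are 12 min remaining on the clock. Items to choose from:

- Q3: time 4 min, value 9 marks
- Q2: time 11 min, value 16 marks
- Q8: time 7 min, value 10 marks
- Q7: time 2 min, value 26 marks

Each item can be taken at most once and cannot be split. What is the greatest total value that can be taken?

36 marks

This is a 0/1 knapsack; check combinations near the capacity.
- Q8+Q7: time 7+2=9, value 10+26=36
- Q3+Q7: time 4+2=6, value 9+26=35
- Q7: time 2, value 26
Best: 36 marks.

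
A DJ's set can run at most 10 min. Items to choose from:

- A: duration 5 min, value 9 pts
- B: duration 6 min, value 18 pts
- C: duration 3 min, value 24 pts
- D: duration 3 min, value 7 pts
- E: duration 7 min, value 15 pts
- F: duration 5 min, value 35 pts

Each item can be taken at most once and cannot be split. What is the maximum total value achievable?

59 pts

Check high-value combinations within 10 min:
- C+F: duration 3+5=8, value 24+35=59
- A+F: duration 5+5=10, value 9+35=44
- D+F: duration 3+5=8, value 7+35=42
- B+C: duration 6+3=9, value 18+24=42
- C+E: duration 3+7=10, value 24+15=39
Best: 59 pts.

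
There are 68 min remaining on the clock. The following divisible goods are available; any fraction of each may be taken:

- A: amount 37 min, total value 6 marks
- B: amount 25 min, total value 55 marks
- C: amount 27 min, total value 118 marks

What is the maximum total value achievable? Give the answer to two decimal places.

Take in order of value per unit:
- C (118/27 per unit): all 27 → value 118, running total 118.00
- B (55/25 per unit): all 25 → value 55, running total 173.00
- A (6/37 per unit): 16 of 37 → value 16×6/37 = 2.5946, running total 175.59
Total 175.59.

175.59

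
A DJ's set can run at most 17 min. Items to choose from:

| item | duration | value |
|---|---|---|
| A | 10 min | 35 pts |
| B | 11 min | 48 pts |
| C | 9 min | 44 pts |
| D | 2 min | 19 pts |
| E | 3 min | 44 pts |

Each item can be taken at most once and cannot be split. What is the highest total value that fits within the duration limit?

111 pts

Check high-value combinations within 17 min:
- B+D+E: duration 11+2+3=16, value 48+19+44=111
- C+D+E: duration 9+2+3=14, value 44+19+44=107
- A+D+E: duration 10+2+3=15, value 35+19+44=98
- B+E: duration 11+3=14, value 48+44=92
Best: 111 pts.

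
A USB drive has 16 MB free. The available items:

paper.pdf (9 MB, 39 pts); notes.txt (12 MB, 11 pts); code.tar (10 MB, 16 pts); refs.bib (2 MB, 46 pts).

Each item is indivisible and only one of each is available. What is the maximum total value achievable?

85 pts

Check high-value combinations within 16 MB:
- paper.pdf+refs.bib: size 9+2=11, value 39+46=85
- code.tar+refs.bib: size 10+2=12, value 16+46=62
- notes.txt+refs.bib: size 12+2=14, value 11+46=57
Best: 85 pts.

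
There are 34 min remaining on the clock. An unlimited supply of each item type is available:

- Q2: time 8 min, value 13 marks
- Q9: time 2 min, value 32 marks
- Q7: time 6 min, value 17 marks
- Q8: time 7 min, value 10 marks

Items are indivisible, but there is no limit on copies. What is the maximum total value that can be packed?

544 marks

Best value-per-unit is Q9 at 32/2, and filling with it alone uses time 17×2=34. No mix of the others beats 17×32 = 544.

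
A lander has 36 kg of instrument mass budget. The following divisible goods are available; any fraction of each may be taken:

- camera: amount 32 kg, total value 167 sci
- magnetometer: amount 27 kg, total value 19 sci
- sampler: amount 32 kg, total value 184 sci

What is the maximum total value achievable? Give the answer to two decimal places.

Take in order of value per unit:
- sampler (184/32 per unit): all 32 → value 184, running total 184.00
- camera (167/32 per unit): 4 of 32 → value 4×167/32 = 20.8750, running total 204.88
Total 204.88.

204.88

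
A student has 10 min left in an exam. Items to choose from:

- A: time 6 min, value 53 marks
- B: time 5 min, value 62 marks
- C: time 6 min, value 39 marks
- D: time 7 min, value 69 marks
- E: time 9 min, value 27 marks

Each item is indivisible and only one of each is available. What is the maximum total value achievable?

This is a 0/1 knapsack; check combinations near the capacity.
- D: time 7, value 69
- B: time 5, value 62
- A: time 6, value 53
- C: time 6, value 39
- E: time 9, value 27
Best: 69 marks.

69 marks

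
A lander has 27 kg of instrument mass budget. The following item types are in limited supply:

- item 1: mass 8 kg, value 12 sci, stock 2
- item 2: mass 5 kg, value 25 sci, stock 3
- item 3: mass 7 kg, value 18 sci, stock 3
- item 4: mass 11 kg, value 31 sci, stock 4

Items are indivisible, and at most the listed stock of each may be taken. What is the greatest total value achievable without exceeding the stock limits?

Top feasible selections:
- 3×item 2 + 1×item 4: mass 26, value 106
- 3×item 2 + 1×item 3: mass 22, value 93
Best: 106 sci.

106 sci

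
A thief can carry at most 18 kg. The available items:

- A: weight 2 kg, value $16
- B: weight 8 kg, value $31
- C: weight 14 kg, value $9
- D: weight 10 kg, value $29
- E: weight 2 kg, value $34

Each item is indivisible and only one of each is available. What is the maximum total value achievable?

Check high-value combinations within 18 kg:
- A+B+E: weight 2+8+2=12, value 16+31+34=81
- A+D+E: weight 2+10+2=14, value 16+29+34=79
- B+E: weight 8+2=10, value 31+34=65
- D+E: weight 10+2=12, value 29+34=63
- B+D: weight 8+10=18, value 31+29=60
Best: $81.

$81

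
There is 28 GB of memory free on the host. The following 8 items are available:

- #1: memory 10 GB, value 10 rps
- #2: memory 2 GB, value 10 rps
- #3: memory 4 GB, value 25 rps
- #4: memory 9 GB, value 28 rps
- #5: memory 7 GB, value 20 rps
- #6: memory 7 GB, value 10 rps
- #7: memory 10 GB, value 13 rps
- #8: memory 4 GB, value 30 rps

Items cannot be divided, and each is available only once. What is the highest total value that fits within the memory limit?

Check high-value combinations within 28 GB:
- #2+#3+#4+#5+#8: memory 2+4+9+7+4=26, value 10+25+28+20+30=113
- #3+#4+#5+#8: memory 4+9+7+4=24, value 25+28+20+30=103
- #2+#3+#4+#6+#8: memory 2+4+9+7+4=26, value 10+25+28+10+30=103
Best: 113 rps.

113 rps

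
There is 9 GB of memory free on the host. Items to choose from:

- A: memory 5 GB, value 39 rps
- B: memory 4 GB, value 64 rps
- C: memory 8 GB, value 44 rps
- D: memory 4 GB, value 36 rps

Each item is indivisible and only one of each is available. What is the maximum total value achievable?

103 rps

Check high-value combinations within 9 GB:
- A+B: memory 5+4=9, value 39+64=103
- B+D: memory 4+4=8, value 64+36=100
- A+D: memory 5+4=9, value 39+36=75
- B: memory 4, value 64
Best: 103 rps.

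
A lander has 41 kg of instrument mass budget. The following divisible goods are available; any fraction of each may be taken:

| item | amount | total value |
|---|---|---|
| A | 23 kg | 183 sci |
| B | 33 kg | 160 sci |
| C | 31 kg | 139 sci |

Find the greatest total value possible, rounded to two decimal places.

Take in order of value per unit:
- A (183/23 per unit): all 23 → value 183, running total 183.00
- B (160/33 per unit): 18 of 33 → value 18×160/33 = 87.2727, running total 270.27
Total 270.27.

270.27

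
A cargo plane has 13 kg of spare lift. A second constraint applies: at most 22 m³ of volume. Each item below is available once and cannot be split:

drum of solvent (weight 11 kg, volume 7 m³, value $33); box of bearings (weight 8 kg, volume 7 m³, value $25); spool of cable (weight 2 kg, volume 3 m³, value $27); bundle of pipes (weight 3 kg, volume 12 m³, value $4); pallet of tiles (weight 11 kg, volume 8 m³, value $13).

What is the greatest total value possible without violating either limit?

Feasible sets respecting both limits:
- drum of solvent+spool of cable: weight 13, volume 10, value 60
- box of bearings+spool of cable+bundle of pipes: weight 13, volume 22, value 56
- box of bearings+spool of cable: weight 10, volume 10, value 52
- spool of cable+pallet of tiles: weight 13, volume 11, value 40
Best: $60.

$60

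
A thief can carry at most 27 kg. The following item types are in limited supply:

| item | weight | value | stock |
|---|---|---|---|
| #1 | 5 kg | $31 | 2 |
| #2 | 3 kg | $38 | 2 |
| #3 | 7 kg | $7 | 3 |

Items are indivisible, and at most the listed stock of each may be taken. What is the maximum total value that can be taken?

$145

Best selections within weight 27 and stock limits:
- 2×#1 + 2×#2 + 1×#3: weight 23, value 145
- 2×#1 + 2×#2: weight 16, value 138
Best: $145.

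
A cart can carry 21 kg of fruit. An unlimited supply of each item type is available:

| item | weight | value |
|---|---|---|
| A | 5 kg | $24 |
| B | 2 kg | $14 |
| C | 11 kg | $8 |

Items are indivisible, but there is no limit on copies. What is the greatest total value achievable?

$140

Best value-per-unit is B at 14/2, and filling with it alone uses weight 10×2=20. No mix of the others beats 10×14 = 140.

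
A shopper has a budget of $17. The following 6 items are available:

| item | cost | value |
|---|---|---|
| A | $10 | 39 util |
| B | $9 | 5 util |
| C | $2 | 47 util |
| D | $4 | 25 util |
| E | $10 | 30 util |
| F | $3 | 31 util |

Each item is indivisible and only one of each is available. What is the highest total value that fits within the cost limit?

117 util

Check high-value combinations within $17:
- A+C+F: cost 10+2+3=15, value 39+47+31=117
- A+C+D: cost 10+2+4=16, value 39+47+25=111
- C+E+F: cost 2+10+3=15, value 47+30+31=108
- C+D+F: cost 2+4+3=9, value 47+25+31=103
Best: 117 util.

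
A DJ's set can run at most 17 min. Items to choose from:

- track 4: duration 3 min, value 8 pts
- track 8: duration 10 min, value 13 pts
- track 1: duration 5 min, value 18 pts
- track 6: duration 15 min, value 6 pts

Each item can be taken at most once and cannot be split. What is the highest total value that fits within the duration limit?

Check high-value combinations within 17 min:
- track 8+track 1: duration 10+5=15, value 13+18=31
- track 4+track 1: duration 3+5=8, value 8+18=26
- track 4+track 8: duration 3+10=13, value 8+13=21
Best: 31 pts.

31 pts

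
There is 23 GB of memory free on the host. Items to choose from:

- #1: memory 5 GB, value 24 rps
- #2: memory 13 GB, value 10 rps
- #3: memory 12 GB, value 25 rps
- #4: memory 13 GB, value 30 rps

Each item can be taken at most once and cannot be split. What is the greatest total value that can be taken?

Check high-value combinations within 23 GB:
- #1+#4: memory 5+13=18, value 24+30=54
- #1+#3: memory 5+12=17, value 24+25=49
- #1+#2: memory 5+13=18, value 24+10=34
- #4: memory 13, value 30
Best: 54 rps.

54 rps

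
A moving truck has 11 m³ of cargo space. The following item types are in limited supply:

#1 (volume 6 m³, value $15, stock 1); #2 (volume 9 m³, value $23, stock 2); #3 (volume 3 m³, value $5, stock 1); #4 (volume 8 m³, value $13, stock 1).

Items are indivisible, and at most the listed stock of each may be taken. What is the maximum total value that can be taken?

Top feasible selections:
- 1×#2: volume 9, value 23
- 1×#1 + 1×#3: volume 9, value 20
- 1×#3 + 1×#4: volume 11, value 18
- 1×#1: volume 6, value 15
Best: $23.

$23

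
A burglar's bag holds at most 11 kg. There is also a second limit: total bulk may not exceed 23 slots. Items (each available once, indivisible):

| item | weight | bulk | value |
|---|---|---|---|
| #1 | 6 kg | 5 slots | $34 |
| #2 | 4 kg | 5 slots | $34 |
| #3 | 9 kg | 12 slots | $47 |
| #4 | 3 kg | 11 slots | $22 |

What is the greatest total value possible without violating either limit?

Feasible sets respecting both limits:
- #1+#2: weight 10, bulk 10, value 68
- #1+#4: weight 9, bulk 16, value 56
- #2+#4: weight 7, bulk 16, value 56
Best: $68.

$68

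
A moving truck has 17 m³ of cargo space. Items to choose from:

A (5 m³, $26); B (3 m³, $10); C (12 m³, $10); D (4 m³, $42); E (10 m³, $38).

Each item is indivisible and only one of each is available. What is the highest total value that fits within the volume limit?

$90

Check high-value combinations within 17 m³:
- B+D+E: volume 3+4+10=17, value 10+42+38=90
- D+E: volume 4+10=14, value 42+38=80
- A+B+D: volume 5+3+4=12, value 26+10+42=78
- A+D: volume 5+4=9, value 26+42=68
Best: $90.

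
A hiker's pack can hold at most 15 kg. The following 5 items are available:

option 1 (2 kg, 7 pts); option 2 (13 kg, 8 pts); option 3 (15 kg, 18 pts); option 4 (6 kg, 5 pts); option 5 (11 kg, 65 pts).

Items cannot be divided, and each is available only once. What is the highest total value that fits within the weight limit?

72 pts

This is a 0/1 knapsack; check combinations near the capacity.
- option 1+option 5: weight 2+11=13, value 7+65=72
- option 5: weight 11, value 65
- option 3: weight 15, value 18
- option 1+option 2: weight 2+13=15, value 7+8=15
Best: 72 pts.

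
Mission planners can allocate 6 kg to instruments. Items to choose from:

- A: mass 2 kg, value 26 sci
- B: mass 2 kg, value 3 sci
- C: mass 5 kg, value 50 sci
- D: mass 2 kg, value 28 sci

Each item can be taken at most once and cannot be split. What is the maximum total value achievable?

57 sci

This is a 0/1 knapsack; check combinations near the capacity.
- A+B+D: mass 2+2+2=6, value 26+3+28=57
- A+D: mass 2+2=4, value 26+28=54
- C: mass 5, value 50
Best: 57 sci.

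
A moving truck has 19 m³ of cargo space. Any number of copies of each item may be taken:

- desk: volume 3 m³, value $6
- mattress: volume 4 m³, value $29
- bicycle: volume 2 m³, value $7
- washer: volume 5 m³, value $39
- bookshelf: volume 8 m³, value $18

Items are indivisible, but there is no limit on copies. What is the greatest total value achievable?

$146

Best value-per-unit is washer at 39/5; filling with it alone gives 3×39 = 117.
Optimal mix: 1×mattress + 3×washer → volume 19, value 146.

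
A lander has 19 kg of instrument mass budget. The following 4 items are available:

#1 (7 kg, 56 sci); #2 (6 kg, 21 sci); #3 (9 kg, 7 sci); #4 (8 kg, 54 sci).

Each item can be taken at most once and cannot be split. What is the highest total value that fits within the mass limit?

Check high-value combinations within 19 kg:
- #1+#4: mass 7+8=15, value 56+54=110
- #1+#2: mass 7+6=13, value 56+21=77
- #2+#4: mass 6+8=14, value 21+54=75
- #1+#3: mass 7+9=16, value 56+7=63
Best: 110 sci.

110 sci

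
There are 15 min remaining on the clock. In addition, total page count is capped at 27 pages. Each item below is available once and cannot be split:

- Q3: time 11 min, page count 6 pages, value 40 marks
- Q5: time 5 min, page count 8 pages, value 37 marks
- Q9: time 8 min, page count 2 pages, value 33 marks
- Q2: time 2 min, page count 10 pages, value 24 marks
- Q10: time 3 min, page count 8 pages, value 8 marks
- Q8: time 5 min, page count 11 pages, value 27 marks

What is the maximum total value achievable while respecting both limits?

94 marks

Feasible sets respecting both limits:
- Q5+Q9+Q2: time 15, page count 20, value 94
- Q9+Q2+Q8: time 15, page count 23, value 84
- Q5+Q10+Q8: time 13, page count 27, value 72
Best: 94 marks.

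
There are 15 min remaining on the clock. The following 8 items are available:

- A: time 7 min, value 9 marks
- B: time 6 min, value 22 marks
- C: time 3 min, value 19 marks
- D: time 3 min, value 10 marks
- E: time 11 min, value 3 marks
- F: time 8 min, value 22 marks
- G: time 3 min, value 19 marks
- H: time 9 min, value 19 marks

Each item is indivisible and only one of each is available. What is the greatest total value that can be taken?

This is a 0/1 knapsack; check combinations near the capacity.
- B+C+D+G: time 6+3+3+3=15, value 22+19+10+19=70
- B+C+G: time 6+3+3=12, value 22+19+19=60
- C+F+G: time 3+8+3=14, value 19+22+19=60
- C+G+H: time 3+3+9=15, value 19+19+19=57
- B+C+D: time 6+3+3=12, value 22+19+10=51
Best: 70 marks.

70 marks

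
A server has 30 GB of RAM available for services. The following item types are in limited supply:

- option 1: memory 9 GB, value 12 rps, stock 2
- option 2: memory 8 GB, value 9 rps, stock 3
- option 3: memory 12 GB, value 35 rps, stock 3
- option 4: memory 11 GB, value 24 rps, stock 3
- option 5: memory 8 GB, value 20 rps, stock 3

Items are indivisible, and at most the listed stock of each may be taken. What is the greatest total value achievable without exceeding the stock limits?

Top feasible selections:
- 1×option 3 + 2×option 5: memory 28, value 75
- 2×option 3: memory 24, value 70
- 2×option 4 + 1×option 5: memory 30, value 68
Best: 75 rps.

75 rps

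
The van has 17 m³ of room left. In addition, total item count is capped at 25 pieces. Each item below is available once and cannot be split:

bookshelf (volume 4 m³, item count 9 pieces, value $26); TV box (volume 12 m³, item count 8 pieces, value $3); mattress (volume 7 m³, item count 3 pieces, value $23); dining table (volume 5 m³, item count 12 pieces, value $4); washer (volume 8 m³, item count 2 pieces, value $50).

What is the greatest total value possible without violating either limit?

Feasible sets respecting both limits:
- bookshelf+dining table+washer: volume 17, item count 23, value 80
- bookshelf+washer: volume 12, item count 11, value 76
- mattress+washer: volume 15, item count 5, value 73
Best: $80.

$80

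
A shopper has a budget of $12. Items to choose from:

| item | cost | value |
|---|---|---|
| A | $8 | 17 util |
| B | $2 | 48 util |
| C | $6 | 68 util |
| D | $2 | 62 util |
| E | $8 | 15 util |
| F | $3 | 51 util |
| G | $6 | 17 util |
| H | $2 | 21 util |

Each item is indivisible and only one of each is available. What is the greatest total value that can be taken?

Check high-value combinations within $12:
- B+C+D+H: cost 2+6+2+2=12, value 48+68+62+21=199
- B+D+F+H: cost 2+2+3+2=9, value 48+62+51+21=182
- C+D+F: cost 6+2+3=11, value 68+62+51=181
- B+C+D: cost 2+6+2=10, value 48+68+62=178
- B+C+F: cost 2+6+3=11, value 48+68+51=167
Best: 199 util.

199 util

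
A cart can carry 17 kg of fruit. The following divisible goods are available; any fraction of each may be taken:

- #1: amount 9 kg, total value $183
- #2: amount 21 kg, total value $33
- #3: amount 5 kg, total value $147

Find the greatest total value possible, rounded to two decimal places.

334.71

Take in order of value per unit:
- #3 (147/5 per unit): all 5 → value 147, running total 147.00
- #1 (183/9 per unit): all 9 → value 183, running total 330.00
- #2 (33/21 per unit): 3 of 21 → value 3×33/21 = 4.7143, running total 334.71
Total 334.71.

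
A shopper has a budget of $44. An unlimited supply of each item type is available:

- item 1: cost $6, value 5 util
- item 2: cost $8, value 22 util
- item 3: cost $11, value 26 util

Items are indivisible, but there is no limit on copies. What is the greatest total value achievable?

114 util

Best value-per-unit is item 2 at 22/8; filling with it alone gives 5×22 = 110.
Optimal mix: 4×item 2 + 1×item 3 → cost 43, value 114.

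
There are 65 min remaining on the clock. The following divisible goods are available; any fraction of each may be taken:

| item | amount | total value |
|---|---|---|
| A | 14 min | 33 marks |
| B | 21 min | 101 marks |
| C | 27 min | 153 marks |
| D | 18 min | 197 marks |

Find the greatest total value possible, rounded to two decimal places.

Take in order of value per unit:
- D (197/18 per unit): all 18 → value 197, running total 197.00
- C (153/27 per unit): all 27 → value 153, running total 350.00
- B (101/21 per unit): 20 of 21 → value 20×101/21 = 96.1905, running total 446.19
Total 446.19.

446.19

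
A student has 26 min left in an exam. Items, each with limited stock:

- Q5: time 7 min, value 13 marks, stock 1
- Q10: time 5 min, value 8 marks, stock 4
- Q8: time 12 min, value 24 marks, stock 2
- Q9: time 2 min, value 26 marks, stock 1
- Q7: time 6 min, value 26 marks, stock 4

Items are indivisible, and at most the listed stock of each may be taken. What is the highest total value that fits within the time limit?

130 marks

Top feasible selections:
- 1×Q9 + 4×Q7: time 26, value 130
- 1×Q10 + 1×Q9 + 3×Q7: time 25, value 112
Best: 130 marks.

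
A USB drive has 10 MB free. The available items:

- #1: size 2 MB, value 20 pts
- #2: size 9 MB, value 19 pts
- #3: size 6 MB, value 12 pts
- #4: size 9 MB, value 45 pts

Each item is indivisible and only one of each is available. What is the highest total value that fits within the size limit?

45 pts

This is a 0/1 knapsack; check combinations near the capacity.
- #4: size 9, value 45
- #1+#3: size 2+6=8, value 20+12=32
- #1: size 2, value 20
- #2: size 9, value 19
Best: 45 pts.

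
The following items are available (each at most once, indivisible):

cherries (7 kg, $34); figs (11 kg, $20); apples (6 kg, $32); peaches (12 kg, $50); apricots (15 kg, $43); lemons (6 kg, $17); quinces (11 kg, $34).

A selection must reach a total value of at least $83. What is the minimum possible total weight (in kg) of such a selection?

19

Subsets with value ≥ 83, sorted by total weight:
- cherries+peaches: weight 19, value 84
- cherries+apples+lemons: weight 19, value 83
- peaches+quinces: weight 23, value 84
Minimum weight: 19 kg.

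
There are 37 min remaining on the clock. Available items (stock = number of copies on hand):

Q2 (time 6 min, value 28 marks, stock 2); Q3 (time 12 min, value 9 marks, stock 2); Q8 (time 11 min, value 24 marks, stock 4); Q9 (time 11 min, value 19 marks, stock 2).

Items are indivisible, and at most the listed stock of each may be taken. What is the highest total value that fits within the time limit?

Best selections within time 37 and stock limits:
- 2×Q2 + 2×Q8: time 34, value 104
- 2×Q2 + 1×Q8 + 1×Q9: time 34, value 99
Best: 104 marks.

104 marks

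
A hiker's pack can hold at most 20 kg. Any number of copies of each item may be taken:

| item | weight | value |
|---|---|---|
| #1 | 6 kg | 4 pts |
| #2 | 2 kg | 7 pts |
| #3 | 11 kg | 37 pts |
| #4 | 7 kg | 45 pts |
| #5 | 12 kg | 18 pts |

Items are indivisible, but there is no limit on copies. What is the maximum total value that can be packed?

111 pts

Best value-per-unit is #4 at 45/7; filling with it alone gives 2×45 = 90.
Optimal mix: 3×#2 + 2×#4 → weight 20, value 111.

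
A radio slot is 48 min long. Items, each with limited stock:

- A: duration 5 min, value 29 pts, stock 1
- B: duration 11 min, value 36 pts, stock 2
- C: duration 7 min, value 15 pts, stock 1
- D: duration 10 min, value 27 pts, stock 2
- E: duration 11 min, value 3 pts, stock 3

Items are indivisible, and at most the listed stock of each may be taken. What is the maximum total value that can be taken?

155 pts

Top feasible selections:
- 1×A + 2×B + 2×D: duration 47, value 155
- 1×A + 2×B + 1×C + 1×D: duration 44, value 143
Best: 155 pts.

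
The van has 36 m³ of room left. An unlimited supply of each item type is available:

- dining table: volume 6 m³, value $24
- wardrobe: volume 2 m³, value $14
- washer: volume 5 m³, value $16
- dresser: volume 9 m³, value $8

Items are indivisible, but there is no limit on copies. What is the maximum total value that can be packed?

$252

Best value-per-unit is wardrobe at 14/2, and filling with it alone uses volume 18×2=36. No mix of the others beats 18×14 = 252.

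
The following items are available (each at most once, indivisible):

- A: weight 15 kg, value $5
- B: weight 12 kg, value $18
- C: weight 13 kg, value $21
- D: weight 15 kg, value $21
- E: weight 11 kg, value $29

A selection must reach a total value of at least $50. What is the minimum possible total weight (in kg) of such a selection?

24

Subsets with value ≥ 50, sorted by total weight:
- C+E: weight 24, value 50
- D+E: weight 26, value 50
Minimum weight: 24 kg.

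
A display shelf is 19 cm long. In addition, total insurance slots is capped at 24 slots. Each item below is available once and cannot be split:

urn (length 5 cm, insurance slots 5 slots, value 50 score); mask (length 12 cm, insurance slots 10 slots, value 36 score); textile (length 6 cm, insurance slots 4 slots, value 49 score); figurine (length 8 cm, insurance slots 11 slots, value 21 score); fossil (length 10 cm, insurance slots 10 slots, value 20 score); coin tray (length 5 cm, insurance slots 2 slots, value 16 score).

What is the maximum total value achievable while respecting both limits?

Feasible sets respecting both limits:
- urn+textile+figurine: length 19, insurance slots 20, value 120
- urn+textile+coin tray: length 16, insurance slots 11, value 115
- urn+textile: length 11, insurance slots 9, value 99
- urn+figurine+coin tray: length 18, insurance slots 18, value 87
Best: 120 score.

120 score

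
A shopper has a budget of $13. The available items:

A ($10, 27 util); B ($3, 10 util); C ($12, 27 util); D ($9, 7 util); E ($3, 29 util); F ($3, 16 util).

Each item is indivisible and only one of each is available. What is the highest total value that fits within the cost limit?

Check high-value combinations within $13:
- A+E: cost 10+3=13, value 27+29=56
- B+E+F: cost 3+3+3=9, value 10+29+16=55
- E+F: cost 3+3=6, value 29+16=45
- A+F: cost 10+3=13, value 27+16=43
- B+E: cost 3+3=6, value 10+29=39
Best: 56 util.

56 util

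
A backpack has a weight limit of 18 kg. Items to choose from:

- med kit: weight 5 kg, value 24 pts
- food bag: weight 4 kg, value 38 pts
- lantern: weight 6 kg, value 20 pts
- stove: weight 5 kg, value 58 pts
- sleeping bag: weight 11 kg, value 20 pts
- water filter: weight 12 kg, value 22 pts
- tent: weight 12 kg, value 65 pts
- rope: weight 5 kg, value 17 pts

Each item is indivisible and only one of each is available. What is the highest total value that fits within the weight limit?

123 pts

Check high-value combinations within 18 kg:
- stove+tent: weight 5+12=17, value 58+65=123
- med kit+food bag+stove: weight 5+4+5=14, value 24+38+58=120
- food bag+lantern+stove: weight 4+6+5=15, value 38+20+58=116
Best: 123 pts.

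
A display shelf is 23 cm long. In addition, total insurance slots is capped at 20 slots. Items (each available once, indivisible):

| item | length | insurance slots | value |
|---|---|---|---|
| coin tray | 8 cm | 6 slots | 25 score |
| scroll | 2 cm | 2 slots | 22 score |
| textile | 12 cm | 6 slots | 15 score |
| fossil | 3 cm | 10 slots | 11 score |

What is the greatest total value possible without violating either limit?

62 score

Feasible sets respecting both limits:
- coin tray+scroll+textile: length 22, insurance slots 14, value 62
- coin tray+scroll+fossil: length 13, insurance slots 18, value 58
- scroll+textile+fossil: length 17, insurance slots 18, value 48
- coin tray+scroll: length 10, insurance slots 8, value 47
Best: 62 score.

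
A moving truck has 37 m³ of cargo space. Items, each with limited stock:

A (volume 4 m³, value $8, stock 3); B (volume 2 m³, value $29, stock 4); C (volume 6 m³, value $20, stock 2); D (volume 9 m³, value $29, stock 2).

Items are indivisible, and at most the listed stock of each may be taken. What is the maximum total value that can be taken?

$202

Best selections within volume 37 and stock limits:
- 1×A + 4×B + 1×C + 2×D: volume 36, value 202
- 2×A + 4×B + 2×C + 1×D: volume 37, value 201
- 4×B + 1×C + 2×D: volume 32, value 194
Best: $202.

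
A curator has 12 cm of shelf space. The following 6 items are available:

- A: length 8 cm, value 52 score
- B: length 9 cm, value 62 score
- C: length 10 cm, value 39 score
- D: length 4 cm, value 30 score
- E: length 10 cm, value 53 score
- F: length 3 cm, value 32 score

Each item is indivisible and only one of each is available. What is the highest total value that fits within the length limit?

Check high-value combinations within 12 cm:
- B+F: length 9+3=12, value 62+32=94
- A+F: length 8+3=11, value 52+32=84
- A+D: length 8+4=12, value 52+30=82
Best: 94 score.

94 score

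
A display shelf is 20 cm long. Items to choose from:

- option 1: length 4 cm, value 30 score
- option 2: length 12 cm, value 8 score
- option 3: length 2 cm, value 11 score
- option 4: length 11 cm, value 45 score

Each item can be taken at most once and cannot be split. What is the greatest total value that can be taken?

86 score

This is a 0/1 knapsack; check combinations near the capacity.
- option 1+option 3+option 4: length 4+2+11=17, value 30+11+45=86
- option 1+option 4: length 4+11=15, value 30+45=75
- option 3+option 4: length 2+11=13, value 11+45=56
- option 1+option 2+option 3: length 4+12+2=18, value 30+8+11=49
Best: 86 score.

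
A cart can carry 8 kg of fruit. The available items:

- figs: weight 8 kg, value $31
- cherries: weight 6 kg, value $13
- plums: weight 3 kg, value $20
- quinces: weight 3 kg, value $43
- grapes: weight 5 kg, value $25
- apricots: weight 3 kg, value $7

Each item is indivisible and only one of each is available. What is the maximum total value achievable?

$68

This is a 0/1 knapsack; check combinations near the capacity.
- quinces+grapes: weight 3+5=8, value 43+25=68
- plums+quinces: weight 3+3=6, value 20+43=63
- quinces+apricots: weight 3+3=6, value 43+7=50
- plums+grapes: weight 3+5=8, value 20+25=45
- quinces: weight 3, value 43
Best: $68.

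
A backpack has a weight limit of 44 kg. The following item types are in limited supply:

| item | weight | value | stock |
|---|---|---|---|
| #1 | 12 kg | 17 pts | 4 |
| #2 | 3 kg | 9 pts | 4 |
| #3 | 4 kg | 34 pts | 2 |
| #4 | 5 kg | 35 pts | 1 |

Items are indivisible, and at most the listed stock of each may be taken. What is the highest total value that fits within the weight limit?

156 pts

Top feasible selections:
- 1×#1 + 4×#2 + 2×#3 + 1×#4: weight 37, value 156
- 2×#1 + 2×#2 + 2×#3 + 1×#4: weight 43, value 155
- 1×#1 + 3×#2 + 2×#3 + 1×#4: weight 34, value 147
Best: 156 pts.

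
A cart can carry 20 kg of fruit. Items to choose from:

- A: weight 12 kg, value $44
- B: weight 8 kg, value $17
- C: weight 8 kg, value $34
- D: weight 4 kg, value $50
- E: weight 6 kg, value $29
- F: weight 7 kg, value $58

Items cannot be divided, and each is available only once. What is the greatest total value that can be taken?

$142

Check high-value combinations within 20 kg:
- C+D+F: weight 8+4+7=19, value 34+50+58=142
- D+E+F: weight 4+6+7=17, value 50+29+58=137
- B+D+F: weight 8+4+7=19, value 17+50+58=125
- C+D+E: weight 8+4+6=18, value 34+50+29=113
- D+F: weight 4+7=11, value 50+58=108
Best: $142.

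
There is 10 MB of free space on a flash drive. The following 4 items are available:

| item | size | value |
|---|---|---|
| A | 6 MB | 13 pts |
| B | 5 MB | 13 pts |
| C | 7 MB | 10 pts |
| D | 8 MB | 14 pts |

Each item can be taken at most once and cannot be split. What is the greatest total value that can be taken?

14 pts

This is a 0/1 knapsack; check combinations near the capacity.
- D: size 8, value 14
- B: size 5, value 13
- A: size 6, value 13
- C: size 7, value 10
Best: 14 pts.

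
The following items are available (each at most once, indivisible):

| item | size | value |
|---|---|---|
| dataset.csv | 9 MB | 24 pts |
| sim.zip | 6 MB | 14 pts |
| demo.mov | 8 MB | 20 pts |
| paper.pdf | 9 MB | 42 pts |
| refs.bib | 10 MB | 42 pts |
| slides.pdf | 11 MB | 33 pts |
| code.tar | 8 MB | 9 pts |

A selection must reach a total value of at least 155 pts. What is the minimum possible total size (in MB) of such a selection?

Subsets with value ≥ 155, sorted by total size:
- dataset.csv+sim.zip+paper.pdf+refs.bib+slides.pdf: size 45, value 155
- dataset.csv+demo.mov+paper.pdf+refs.bib+slides.pdf: size 47, value 161
- sim.zip+demo.mov+paper.pdf+refs.bib+slides.pdf+code.tar: size 52, value 160
- dataset.csv+sim.zip+demo.mov+paper.pdf+refs.bib+slides.pdf: size 53, value 175
Minimum size: 45 MB.

45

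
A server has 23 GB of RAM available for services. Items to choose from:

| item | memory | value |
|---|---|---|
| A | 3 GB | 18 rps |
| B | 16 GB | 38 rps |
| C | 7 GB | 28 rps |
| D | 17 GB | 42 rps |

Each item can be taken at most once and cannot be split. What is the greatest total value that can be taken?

66 rps

Check high-value combinations within 23 GB:
- B+C: memory 16+7=23, value 38+28=66
- A+D: memory 3+17=20, value 18+42=60
- A+B: memory 3+16=19, value 18+38=56
Best: 66 rps.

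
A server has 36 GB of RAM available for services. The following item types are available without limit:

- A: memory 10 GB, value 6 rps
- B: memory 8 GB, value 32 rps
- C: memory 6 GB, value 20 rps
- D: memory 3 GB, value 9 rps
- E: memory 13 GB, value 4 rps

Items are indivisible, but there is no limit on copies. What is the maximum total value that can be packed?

137 rps

Best value-per-unit is B at 32/8; filling with it alone gives 4×32 = 128.
Optimal mix: 4×B + 1×D → memory 35, value 137.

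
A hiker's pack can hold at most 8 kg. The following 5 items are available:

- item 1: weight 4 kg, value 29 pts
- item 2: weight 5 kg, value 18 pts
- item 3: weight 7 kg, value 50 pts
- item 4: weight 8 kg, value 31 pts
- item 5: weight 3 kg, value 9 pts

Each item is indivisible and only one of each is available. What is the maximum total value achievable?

50 pts

Check high-value combinations within 8 kg:
- item 3: weight 7, value 50
- item 1+item 5: weight 4+3=7, value 29+9=38
- item 4: weight 8, value 31
Best: 50 pts.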